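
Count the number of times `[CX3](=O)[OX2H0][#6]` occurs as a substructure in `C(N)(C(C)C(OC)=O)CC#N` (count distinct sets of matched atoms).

1

[CX3](=O)[OX2H0][#6] is the SMARTS for an ester: a carbonyl carbon bonded to an oxygen that is itself bonded to carbon (no H on that O).
Exactly one fragment in the molecule meets all constraints, giving 1 match.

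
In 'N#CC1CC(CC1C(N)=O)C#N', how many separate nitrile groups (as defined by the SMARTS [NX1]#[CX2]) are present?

2

[NX1]#[CX2] is the SMARTS for a nitrile: a nitrogen triple-bonded to a two-connected carbon.
The molecule carries 2 separate instances of a nitrile (-C#N) meeting every constraint; each maps to a distinct set of atoms, giving 2 matches.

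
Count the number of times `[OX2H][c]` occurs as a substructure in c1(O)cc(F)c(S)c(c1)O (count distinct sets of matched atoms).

[OX2H][c] is the SMARTS for a phenol: a hydroxyl oxygen attached to an aromatic carbon.
The molecule carries 2 separate instances of a hydroxyl group (-OH) meeting every constraint; each maps to a distinct set of atoms, giving 2 matches.

2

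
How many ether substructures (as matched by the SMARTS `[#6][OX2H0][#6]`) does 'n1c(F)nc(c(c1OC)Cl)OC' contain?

2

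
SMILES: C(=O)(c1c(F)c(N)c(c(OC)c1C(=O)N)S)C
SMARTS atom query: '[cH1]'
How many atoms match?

0

The query [cH1] means: aromatic carbon bearing exactly one hydrogen.
Check the 17 heavy atoms by environment: 6× c (aromatic, H0) → no; 3× O (H0) → no; 2× C (H3) → no; 2× C (H0) → no; 2× N (H2) → no; 1× F (H0) → no; 1× S (H1) → no.
No environment satisfies the query, so 0 matching atoms.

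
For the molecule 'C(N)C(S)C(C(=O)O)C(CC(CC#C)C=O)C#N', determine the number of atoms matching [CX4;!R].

7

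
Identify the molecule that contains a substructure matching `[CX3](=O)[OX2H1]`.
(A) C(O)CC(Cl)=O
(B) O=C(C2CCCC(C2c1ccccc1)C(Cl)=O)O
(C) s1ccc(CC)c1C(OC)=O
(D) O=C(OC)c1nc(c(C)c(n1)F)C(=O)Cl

B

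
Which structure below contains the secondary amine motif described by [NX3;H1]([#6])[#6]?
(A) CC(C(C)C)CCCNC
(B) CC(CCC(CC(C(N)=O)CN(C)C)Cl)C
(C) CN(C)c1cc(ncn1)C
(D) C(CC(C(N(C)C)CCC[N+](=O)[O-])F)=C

A

[NX3;H1]([#6])[#6] describes a trivalent nitrogen with one H, bonded to two carbons (a secondary amine).
(A) contains an N-methylamino group (-NHCH3), which satisfies every atom and bond constraint.
(B) has a dimethylamino group (-N(CH3)2) but the nitrogen has H0, not H1.
(C) has a dimethylamino group (-N(CH3)2) but the nitrogen has H0, not H1.
(D) has a dimethylamino group (-N(CH3)2) but the nitrogen has H0, not H1.
So the answer is (A).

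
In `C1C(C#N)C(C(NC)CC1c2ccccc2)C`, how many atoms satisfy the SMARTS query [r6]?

12

The query [r6] means: r6 matches atoms in a six-membered ring.
Check the 17 heavy atoms by environment: 6× C (in 6-ring) → match; 3× C (acyclic) → no; 2× N (acyclic) → no; 6× c (aromatic, in 6-ring) → match.
Summing the matching environments: 6 + 6 = 12 matching atoms.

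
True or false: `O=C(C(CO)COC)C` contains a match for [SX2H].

False

The pattern [SX2H] describes an aliphatic sulfur with two connections, one being H — a thiol.
The closest candidate here is a hydroxyl group (-OH), but it is an -OH, not an -SH. No other fragment satisfies the full query, so there is no match.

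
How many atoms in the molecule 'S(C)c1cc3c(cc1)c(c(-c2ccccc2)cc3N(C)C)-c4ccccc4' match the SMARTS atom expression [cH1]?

14

The query [cH1] means: aromatic carbon bearing exactly one hydrogen.
Check the 27 heavy atoms by environment: 8× c (aromatic, H0) → no; 14× c (aromatic, H1) → match; 1× N (H0) → no; 3× C (H3) → no; 1× S (H0) → no.
That gives 14 matching atoms.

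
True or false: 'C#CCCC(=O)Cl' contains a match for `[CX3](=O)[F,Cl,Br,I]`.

The pattern [CX3](=O)[F,Cl,Br,I] describes a carbonyl carbon bonded to a halogen — an acyl halide.
The molecule carries an acyl chloride (-C(=O)Cl), whose atoms satisfy every constraint of the query, so the pattern matches.

True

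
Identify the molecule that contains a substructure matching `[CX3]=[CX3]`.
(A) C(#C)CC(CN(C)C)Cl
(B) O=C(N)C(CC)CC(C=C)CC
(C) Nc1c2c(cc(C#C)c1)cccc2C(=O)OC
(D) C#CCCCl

B

[CX3]=[CX3] describes a non-aromatic C=C double bond between two sp2 carbons (an alkene).
(A) has an ethynyl group (-C#CH) but the C-C bond is a triple bond, not a double bond.
(B) contains a vinyl group (-CH=CH2), which satisfies every atom and bond constraint.
(C) has an ethynyl group (-C#CH) but the C-C bond is a triple bond, not a double bond.
(D) has an ethynyl group (-C#CH) but the C-C bond is a triple bond, not a double bond.
So the answer is (B).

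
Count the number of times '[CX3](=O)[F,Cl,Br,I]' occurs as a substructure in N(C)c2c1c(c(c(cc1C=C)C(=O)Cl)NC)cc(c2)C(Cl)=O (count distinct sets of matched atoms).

[CX3](=O)[F,Cl,Br,I] is the SMARTS for an acyl halide: a carbonyl carbon bonded to a halogen.
The molecule carries 2 separate instances of an acyl chloride (-C(=O)Cl) meeting every constraint; each maps to a distinct set of atoms, giving 2 matches.

2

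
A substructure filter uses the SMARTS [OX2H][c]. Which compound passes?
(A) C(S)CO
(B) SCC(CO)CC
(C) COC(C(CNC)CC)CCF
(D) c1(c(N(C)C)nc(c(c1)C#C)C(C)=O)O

D

[OX2H][c] describes a hydroxyl oxygen attached to an aromatic carbon (a phenol).
(A) has a hydroxyl group (-OH) but the -OH is on an aliphatic carbon, not an aromatic c.
(B) has a hydroxyl group (-OH) but the -OH is on an aliphatic carbon, not an aromatic c.
(C) has a methoxy ether (-OCH3) but the oxygen has H0, not H1.
(D) contains a hydroxyl group (-OH), which satisfies every atom and bond constraint.
So the answer is (D).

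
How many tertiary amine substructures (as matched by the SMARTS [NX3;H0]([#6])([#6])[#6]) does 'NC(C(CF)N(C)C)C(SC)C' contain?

[NX3;H0]([#6])([#6])[#6] is the SMARTS for a tertiary amine: a trivalent nitrogen with no H, bonded to three carbons.
Exactly one fragment in the molecule meets all constraints, giving 1 match.

1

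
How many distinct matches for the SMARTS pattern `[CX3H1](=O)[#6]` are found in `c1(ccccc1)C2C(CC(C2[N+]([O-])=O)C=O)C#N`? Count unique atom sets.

[CX3H1](=O)[#6] is the SMARTS for an aldehyde: an sp2 carbon with one H, double-bonded to O and single-bonded to carbon.
Exactly one fragment in the molecule meets all constraints, giving 1 match.

1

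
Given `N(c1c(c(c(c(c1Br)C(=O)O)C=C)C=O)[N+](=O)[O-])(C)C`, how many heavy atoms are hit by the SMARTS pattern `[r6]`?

6

The query [r6] means: r6 matches atoms in a six-membered ring.
Check the 20 heavy atoms by environment: 6× c (aromatic, in 6-ring) → match; 6× C (acyclic) → no; 4× O (acyclic) → no; 1× Br (acyclic) → no; 1× N (acyclic) → no; 1× N (charge +1, acyclic) → no; 1× O (charge -1, acyclic) → no.
That gives 6 matching atoms.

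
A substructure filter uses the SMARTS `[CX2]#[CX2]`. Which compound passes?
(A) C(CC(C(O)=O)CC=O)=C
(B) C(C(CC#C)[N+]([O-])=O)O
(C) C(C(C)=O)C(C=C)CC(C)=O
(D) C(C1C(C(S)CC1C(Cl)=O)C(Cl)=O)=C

[CX2]#[CX2] describes a carbon-carbon triple bond (an alkyne).
(A) has a vinyl group (-CH=CH2) but the C=C is a double bond; both carbons are CX3, not CX2.
(B) contains an ethynyl group (-C#CH), which satisfies every atom and bond constraint.
(C) has a vinyl group (-CH=CH2) but the C=C is a double bond; both carbons are CX3, not CX2.
(D) has a vinyl group (-CH=CH2) but the C=C is a double bond; both carbons are CX3, not CX2.
So the answer is (B).

B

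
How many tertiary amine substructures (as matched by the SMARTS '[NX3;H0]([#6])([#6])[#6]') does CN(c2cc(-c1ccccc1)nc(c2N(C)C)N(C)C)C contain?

[NX3;H0]([#6])([#6])[#6] is the SMARTS for a tertiary amine: a trivalent nitrogen with no H, bonded to three carbons.
The molecule carries 3 separate instances of a dimethylamino group (-N(CH3)2) meeting every constraint; each maps to a distinct set of atoms, giving 3 matches.

3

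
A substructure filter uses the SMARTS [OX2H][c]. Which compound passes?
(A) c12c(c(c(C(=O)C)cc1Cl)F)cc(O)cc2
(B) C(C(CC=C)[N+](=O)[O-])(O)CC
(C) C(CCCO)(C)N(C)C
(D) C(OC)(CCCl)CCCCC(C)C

A

[OX2H][c] describes a hydroxyl oxygen attached to an aromatic carbon (a phenol).
(A) contains a hydroxyl group (-OH), which satisfies every atom and bond constraint.
(B) has a hydroxyl group (-OH) but the -OH is on an aliphatic carbon, not an aromatic c.
(C) has a hydroxyl group (-OH) but the -OH is on an aliphatic carbon, not an aromatic c.
(D) has a methoxy ether (-OCH3) but the oxygen has H0, not H1.
So the answer is (A).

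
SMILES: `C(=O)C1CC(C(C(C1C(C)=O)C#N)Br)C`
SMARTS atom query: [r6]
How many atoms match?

6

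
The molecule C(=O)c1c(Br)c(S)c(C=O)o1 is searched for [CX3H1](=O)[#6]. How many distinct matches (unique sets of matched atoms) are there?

2

[CX3H1](=O)[#6] is the SMARTS for an aldehyde: an sp2 carbon with one H, double-bonded to O and single-bonded to carbon.
The molecule carries 2 separate instances of an aldehyde (-CHO) meeting every constraint; each maps to a distinct set of atoms, giving 2 matches.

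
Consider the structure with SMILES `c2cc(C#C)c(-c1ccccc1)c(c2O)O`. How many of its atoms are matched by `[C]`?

2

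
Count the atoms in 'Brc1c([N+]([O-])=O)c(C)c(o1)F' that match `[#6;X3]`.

Check the 11 heavy atoms by environment: 1× o (aromatic, X2) → no; 4× c (aromatic, X3) → match; 1× N (charge +1, X3) → no; 1× O (charge -1, X1) → no; 1× O (X1) → no; 1× C (X4) → no; 1× F (X1) → no; 1× Br (X1) → no.
That gives 4 matching atoms.

4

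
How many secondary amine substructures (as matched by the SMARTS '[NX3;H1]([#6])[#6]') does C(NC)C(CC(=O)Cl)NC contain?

2

[NX3;H1]([#6])[#6] is the SMARTS for a secondary amine: a trivalent nitrogen with one H, bonded to two carbons.
The molecule carries 2 separate instances of an N-methylamino group (-NHCH3) meeting every constraint; each maps to a distinct set of atoms, giving 2 matches.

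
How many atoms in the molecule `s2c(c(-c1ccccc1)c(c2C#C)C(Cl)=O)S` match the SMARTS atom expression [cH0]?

5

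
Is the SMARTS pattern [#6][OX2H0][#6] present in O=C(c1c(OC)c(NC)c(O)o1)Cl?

Yes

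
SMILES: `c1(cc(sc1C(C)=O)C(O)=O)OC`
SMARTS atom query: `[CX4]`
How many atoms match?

2

The query [CX4] means: C with X4: aliphatic carbon with exactly 4 total connections (bonds + H).
Check the 13 heavy atoms by environment: 1× s (aromatic, X2) → no; 4× c (aromatic, X3) → no; 2× C (X3) → no; 2× O (X1) → no; 2× C (X4) → match; 2× O (X2) → no.
That gives 2 matching atoms.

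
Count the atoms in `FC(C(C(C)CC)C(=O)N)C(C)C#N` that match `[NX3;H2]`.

The query [NX3;H2] means: aliphatic N with 3 total connections, two of them H — an -NH2 nitrogen (amine or amide).
Check the 14 heavy atoms by environment: 3× C (H3, X4) → no; 4× C (H1, X4) → no; 1× C (H0, X3) → no; 1× O (H0, X1) → no; 1× N (H2, X3) → match; 1× C (H2, X4) → no; 1× C (H0, X2) → no; 1× N (H0, X1) → no; 1× F (H0, X1) → no.
That gives 1 matching atom.

1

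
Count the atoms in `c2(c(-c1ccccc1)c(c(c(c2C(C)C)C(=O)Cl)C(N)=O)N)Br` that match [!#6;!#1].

6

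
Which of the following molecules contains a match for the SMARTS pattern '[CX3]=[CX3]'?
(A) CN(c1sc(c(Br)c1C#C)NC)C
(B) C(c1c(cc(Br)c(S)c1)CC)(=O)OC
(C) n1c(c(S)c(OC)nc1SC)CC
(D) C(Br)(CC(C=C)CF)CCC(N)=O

[CX3]=[CX3] describes a non-aromatic C=C double bond between two sp2 carbons (an alkene).
(A) has an ethynyl group (-C#CH) but the C-C bond is a triple bond, not a double bond.
(B) has an ethyl group (-CH2CH3) but its C-C bond is a single bond between CX4 carbons, not CX3=CX3.
(C) has an ethyl group (-CH2CH3) but its C-C bond is a single bond between CX4 carbons, not CX3=CX3.
(D) contains a vinyl group (-CH=CH2), which satisfies every atom and bond constraint.
So the answer is (D).

D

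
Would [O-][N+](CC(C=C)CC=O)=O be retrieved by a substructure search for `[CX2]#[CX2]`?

The pattern [CX2]#[CX2] describes a carbon-carbon triple bond — an alkyne.
The closest candidate here is a vinyl group (-CH=CH2), but the C=C is a double bond; both carbons are CX3, not CX2. No other fragment satisfies the full query, so there is no match.

No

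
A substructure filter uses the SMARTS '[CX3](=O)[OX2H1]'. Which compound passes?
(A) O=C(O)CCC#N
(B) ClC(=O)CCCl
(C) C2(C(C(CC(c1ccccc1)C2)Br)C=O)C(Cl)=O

[CX3](=O)[OX2H1] describes an sp2 carbon double-bonded to O and single-bonded to an -OH oxygen (a carboxylic acid).
(A) contains a carboxylic acid group (-C(=O)OH), which satisfies every atom and bond constraint.
(B) has an acyl chloride (-C(=O)Cl) but the carbonyl is bonded to Cl, not to an -OH oxygen.
(C) has an aldehyde (-CHO) but there is no singly-bonded oxygen on the carbonyl carbon.
So the answer is (A).

A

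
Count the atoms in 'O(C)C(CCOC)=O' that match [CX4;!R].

4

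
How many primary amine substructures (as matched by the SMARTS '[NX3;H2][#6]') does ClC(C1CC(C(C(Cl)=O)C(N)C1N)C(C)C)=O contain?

2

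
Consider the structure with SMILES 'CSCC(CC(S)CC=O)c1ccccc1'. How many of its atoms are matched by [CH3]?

The query [CH3] means: aliphatic carbon with exactly three hydrogens.
Check the 16 heavy atoms by environment: 3× C (H2) → no; 3× C (H1) → no; 1× S (H1) → no; 1× S (H0) → no; 1× C (H3) → match; 1× O (H0) → no; 1× c (aromatic, H0) → no; 5× c (aromatic, H1) → no.
That gives 1 matching atom.

1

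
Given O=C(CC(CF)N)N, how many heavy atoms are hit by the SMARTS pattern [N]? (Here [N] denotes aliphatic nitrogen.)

Check the 8 heavy atoms by environment: 4× C → no; 2× N → match; 1× O → no; 1× F → no.
That gives 2 matching atoms.

2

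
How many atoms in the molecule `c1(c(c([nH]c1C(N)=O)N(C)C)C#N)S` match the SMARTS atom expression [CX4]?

2

Check the 14 heavy atoms by environment: 1× n (aromatic, X3) → no; 4× c (aromatic, X3) → no; 2× N (X3) → no; 2× C (X4) → match; 1× S (X2) → no; 1× C (X2) → no; 1× N (X1) → no; 1× C (X3) → no; 1× O (X1) → no.
That gives 2 matching atoms.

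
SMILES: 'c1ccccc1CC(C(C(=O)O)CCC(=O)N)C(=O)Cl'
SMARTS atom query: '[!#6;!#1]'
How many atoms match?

The query [!#6;!#1] means: not carbon and not hydrogen — any heteroatom.
Check the 20 heavy atoms by environment: 8× C → no; 4× O → match; 1× N → match; 6× c (aromatic) → no; 1× Cl → match.
Summing the matching environments: 4 + 1 + 1 = 6 matching atoms.

6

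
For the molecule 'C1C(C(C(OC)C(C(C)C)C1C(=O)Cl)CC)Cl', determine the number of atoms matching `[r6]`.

The query [r6] means: r6 matches atoms in a six-membered ring.
Check the 17 heavy atoms by environment: 6× C (in 6-ring) → match; 2× Cl (acyclic) → no; 2× O (acyclic) → no; 7× C (acyclic) → no.
That gives 6 matching atoms.

6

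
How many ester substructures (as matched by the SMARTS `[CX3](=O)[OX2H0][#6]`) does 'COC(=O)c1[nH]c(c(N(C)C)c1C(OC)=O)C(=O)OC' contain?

3

[CX3](=O)[OX2H0][#6] is the SMARTS for an ester: a carbonyl carbon bonded to an oxygen that is itself bonded to carbon (no H on that O).
The molecule carries 3 separate instances of a methyl-ester group (-C(=O)OCH3) meeting every constraint; each maps to a distinct set of atoms, giving 3 matches.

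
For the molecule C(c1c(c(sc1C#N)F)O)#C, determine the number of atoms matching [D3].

4

The query [D3] means: atom with exactly three heavy-atom neighbours.
Check the 11 heavy atoms by environment: 1× s (aromatic, D2) → no; 4× c (aromatic, D3) → match; 2× C (D2) → no; 1× C (D1) → no; 1× O (D1) → no; 1× N (D1) → no; 1× F (D1) → no.
That gives 4 matching atoms.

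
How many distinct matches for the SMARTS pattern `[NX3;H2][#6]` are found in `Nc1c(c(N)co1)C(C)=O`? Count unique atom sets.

[NX3;H2][#6] is the SMARTS for a primary amine: a trivalent nitrogen with two H attached to carbon.
The molecule carries 2 separate instances of a primary amino group (-NH2) meeting every constraint; each maps to a distinct set of atoms, giving 2 matches.

2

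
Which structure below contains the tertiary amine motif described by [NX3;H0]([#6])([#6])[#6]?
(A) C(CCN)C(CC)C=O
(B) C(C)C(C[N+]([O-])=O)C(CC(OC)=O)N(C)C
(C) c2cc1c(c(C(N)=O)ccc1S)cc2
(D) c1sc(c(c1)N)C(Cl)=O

[NX3;H0]([#6])([#6])[#6] describes a trivalent nitrogen with no H, bonded to three carbons (a tertiary amine).
(A) has a primary amino group (-NH2) but the nitrogen has H2, not H0 with three carbons.
(B) contains a dimethylamino group (-N(CH3)2), which satisfies every atom and bond constraint.
(C) has a primary amide (-C(=O)NH2) but the amide nitrogen has H2 and only one carbon neighbour.
(D) has a primary amino group (-NH2) but the nitrogen has H2, not H0 with three carbons.
So the answer is (B).

B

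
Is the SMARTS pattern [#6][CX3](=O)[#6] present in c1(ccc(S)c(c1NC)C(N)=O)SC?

No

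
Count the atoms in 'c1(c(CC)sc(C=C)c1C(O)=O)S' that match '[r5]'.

The query [r5] means: r5 matches atoms in a five-membered ring.
Check the 13 heavy atoms by environment: 1× s (aromatic, in 5-ring) → match; 4× c (aromatic, in 5-ring) → match; 5× C (acyclic) → no; 2× O (acyclic) → no; 1× S (acyclic) → no.
Summing the matching environments: 1 + 4 = 5 matching atoms.

5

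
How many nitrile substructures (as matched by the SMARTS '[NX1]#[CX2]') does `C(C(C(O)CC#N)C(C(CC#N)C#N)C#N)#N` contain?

5

[NX1]#[CX2] is the SMARTS for a nitrile: a nitrogen triple-bonded to a two-connected carbon.
The molecule carries 5 separate instances of a nitrile (-C#N) meeting every constraint; each maps to a distinct set of atoms, giving 5 matches.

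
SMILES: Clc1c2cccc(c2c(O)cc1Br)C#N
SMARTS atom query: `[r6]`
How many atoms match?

10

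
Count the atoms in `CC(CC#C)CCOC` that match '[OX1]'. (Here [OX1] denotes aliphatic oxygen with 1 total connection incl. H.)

0

The query [OX1] means: aliphatic oxygen with one total connection — typically a carbonyl =O or an oxide.
Check the 9 heavy atoms by environment: 6× C (X4) → no; 1× O (X2) → no; 2× C (X2) → no.
No environment satisfies the query, so 0 matching atoms.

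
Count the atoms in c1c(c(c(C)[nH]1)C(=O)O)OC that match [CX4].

The query [CX4] means: C with X4: aliphatic carbon with exactly 4 total connections (bonds + H).
Check the 11 heavy atoms by environment: 1× n (aromatic, X3) → no; 4× c (aromatic, X3) → no; 1× C (X3) → no; 1× O (X1) → no; 2× O (X2) → no; 2× C (X4) → match.
That gives 2 matching atoms.

2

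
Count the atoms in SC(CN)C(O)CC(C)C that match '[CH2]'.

2

The query [CH2] means: aliphatic carbon with exactly two hydrogens.
Check the 10 heavy atoms by environment: 2× C (H2) → match; 3× C (H1) → no; 1× O (H1) → no; 1× S (H1) → no; 2× C (H3) → no; 1× N (H2) → no.
That gives 2 matching atoms.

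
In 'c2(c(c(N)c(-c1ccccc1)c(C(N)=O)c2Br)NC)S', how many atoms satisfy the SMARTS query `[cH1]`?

5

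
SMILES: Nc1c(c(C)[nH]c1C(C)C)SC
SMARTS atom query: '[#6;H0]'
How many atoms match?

Check the 12 heavy atoms by environment: 1× n (aromatic, H1) → no; 4× c (aromatic, H0) → match; 1× N (H2) → no; 1× C (H1) → no; 4× C (H3) → no; 1× S (H0) → no.
That gives 4 matching atoms.

4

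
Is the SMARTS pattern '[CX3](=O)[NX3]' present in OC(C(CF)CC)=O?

No

The pattern [CX3](=O)[NX3] describes a carbonyl carbon bonded to a trivalent nitrogen — an amide.
The closest candidate here is a carboxylic acid group (-C(=O)OH), but the carbonyl is bonded to O, not to an NX3 nitrogen. No other fragment satisfies the full query, so there is no match.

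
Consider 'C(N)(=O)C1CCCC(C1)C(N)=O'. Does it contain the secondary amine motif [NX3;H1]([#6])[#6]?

No

The pattern [NX3;H1]([#6])[#6] describes a trivalent nitrogen with one H, bonded to two carbons — a secondary amine.
The closest candidate here is a primary amide (-C(=O)NH2), but the -C(=O)NH2 nitrogen has H2, not H1. No other fragment satisfies the full query, so there is no match.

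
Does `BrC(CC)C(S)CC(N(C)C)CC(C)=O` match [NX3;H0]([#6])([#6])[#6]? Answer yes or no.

The pattern [NX3;H0]([#6])([#6])[#6] describes a trivalent nitrogen with no H, bonded to three carbons — a tertiary amine.
The molecule carries a dimethylamino group (-N(CH3)2), whose atoms satisfy every constraint of the query, so the pattern matches.

Yes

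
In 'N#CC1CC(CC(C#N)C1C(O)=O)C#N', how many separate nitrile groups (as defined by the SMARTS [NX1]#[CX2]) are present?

3

[NX1]#[CX2] is the SMARTS for a nitrile: a nitrogen triple-bonded to a two-connected carbon.
The molecule carries 3 separate instances of a nitrile (-C#N) meeting every constraint; each maps to a distinct set of atoms, giving 3 matches.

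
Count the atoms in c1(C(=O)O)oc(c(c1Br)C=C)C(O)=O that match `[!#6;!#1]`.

Check the 14 heavy atoms by environment: 1× o (aromatic) → match; 4× c (aromatic) → no; 1× Br → match; 4× C → no; 4× O → match.
Summing the matching environments: 1 + 1 + 4 = 6 matching atoms.

6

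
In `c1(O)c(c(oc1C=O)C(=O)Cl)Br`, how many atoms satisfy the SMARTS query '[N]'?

The query [N] means: uppercase N matches aliphatic (non-aromatic) nitrogen only.
Check the 12 heavy atoms by environment: 1× o (aromatic) → no; 4× c (aromatic) → no; 1× Br → no; 2× C → no; 3× O → no; 1× Cl → no.
No environment satisfies the query, so 0 matching atoms.

0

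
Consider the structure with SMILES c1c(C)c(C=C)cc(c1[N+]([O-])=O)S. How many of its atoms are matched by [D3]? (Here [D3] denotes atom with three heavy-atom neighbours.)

5

The query [D3] means: atom with exactly three heavy-atom neighbours.
Check the 13 heavy atoms by environment: 4× c (aromatic, D3) → match; 2× c (aromatic, D2) → no; 1× N (charge +1, D3) → match; 1× O (charge -1, D1) → no; 1× O (D1) → no; 2× C (D1) → no; 1× C (D2) → no; 1× S (D1) → no.
Summing the matching environments: 4 + 1 = 5 matching atoms.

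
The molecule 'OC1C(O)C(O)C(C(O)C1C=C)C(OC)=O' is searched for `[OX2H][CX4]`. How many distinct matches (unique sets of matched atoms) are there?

[OX2H][CX4] is the SMARTS for an aliphatic alcohol: a hydroxyl oxygen bound to an sp3 (X4) carbon.
The molecule carries 4 separate instances of a hydroxyl group (-OH) meeting every constraint; each maps to a distinct set of atoms, giving 4 matches.

4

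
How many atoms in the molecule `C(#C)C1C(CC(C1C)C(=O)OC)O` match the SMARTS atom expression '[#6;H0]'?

2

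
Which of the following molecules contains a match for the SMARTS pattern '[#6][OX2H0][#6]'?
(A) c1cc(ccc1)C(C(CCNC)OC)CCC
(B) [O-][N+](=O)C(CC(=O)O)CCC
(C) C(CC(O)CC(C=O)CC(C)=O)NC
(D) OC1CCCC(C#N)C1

A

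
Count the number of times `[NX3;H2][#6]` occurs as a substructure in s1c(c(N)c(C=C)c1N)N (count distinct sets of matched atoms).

[NX3;H2][#6] is the SMARTS for a primary amine: a trivalent nitrogen with two H attached to carbon.
The molecule carries 3 separate instances of a primary amino group (-NH2) meeting every constraint; each maps to a distinct set of atoms, giving 3 matches.

3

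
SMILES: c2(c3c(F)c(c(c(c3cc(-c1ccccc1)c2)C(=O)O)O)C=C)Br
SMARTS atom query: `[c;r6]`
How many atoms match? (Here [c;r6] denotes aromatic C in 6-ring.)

The query [c;r6] means: aromatic carbon that belongs to a six-membered ring.
Check the 24 heavy atoms by environment: 16× c (aromatic, in 6-ring) → match; 3× C (acyclic) → no; 1× Br (acyclic) → no; 3× O (acyclic) → no; 1× F (acyclic) → no.
That gives 16 matching atoms.

16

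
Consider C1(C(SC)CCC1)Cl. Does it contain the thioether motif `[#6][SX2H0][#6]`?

Yes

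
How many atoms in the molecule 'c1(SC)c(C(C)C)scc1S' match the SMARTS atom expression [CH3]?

3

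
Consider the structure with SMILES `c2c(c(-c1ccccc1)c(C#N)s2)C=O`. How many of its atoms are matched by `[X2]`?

2

The query [X2] means: any atom with exactly two total connections (bonds + H).
Check the 15 heavy atoms by environment: 1× s (aromatic, X2) → match; 10× c (aromatic, X3) → no; 1× C (X2) → match; 1× N (X1) → no; 1× C (X3) → no; 1× O (X1) → no.
Summing the matching environments: 1 + 1 = 2 matching atoms.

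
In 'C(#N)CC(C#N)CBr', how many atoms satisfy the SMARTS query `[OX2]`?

0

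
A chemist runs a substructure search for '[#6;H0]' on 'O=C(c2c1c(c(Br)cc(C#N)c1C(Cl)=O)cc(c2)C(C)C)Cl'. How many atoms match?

The query [#6;H0] means: any carbon with no attached hydrogen.
Check the 22 heavy atoms by environment: 7× c (aromatic, H0) → match; 3× c (aromatic, H1) → no; 3× C (H0) → match; 2× O (H0) → no; 2× Cl (H0) → no; 1× N (H0) → no; 1× Br (H0) → no; 1× C (H1) → no; 2× C (H3) → no.
Summing the matching environments: 7 + 3 = 10 matching atoms.

10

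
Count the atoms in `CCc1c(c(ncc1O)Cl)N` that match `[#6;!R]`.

Check the 11 heavy atoms by environment: 1× n (aromatic, in 6-ring) → no; 5× c (aromatic, in 6-ring) → no; 1× N (acyclic) → no; 1× O (acyclic) → no; 2× C (acyclic) → match; 1× Cl (acyclic) → no.
That gives 2 matching atoms.

2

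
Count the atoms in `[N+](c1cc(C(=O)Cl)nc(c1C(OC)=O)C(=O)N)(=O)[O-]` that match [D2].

3

Check the 19 heavy atoms by environment: 1× n (aromatic, D2) → match; 4× c (aromatic, D3) → no; 1× c (aromatic, D2) → match; 3× C (D3) → no; 4× O (D1) → no; 1× N (D1) → no; 1× O (D2) → match; 1× C (D1) → no; 1× N (charge +1, D3) → no; 1× O (charge -1, D1) → no; 1× Cl (D1) → no.
Summing the matching environments: 1 + 1 + 1 = 3 matching atoms.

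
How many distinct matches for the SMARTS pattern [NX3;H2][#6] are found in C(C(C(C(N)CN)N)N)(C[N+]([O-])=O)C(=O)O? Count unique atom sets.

[NX3;H2][#6] is the SMARTS for a primary amine: a trivalent nitrogen with two H attached to carbon.
The molecule carries 4 separate instances of a primary amino group (-NH2) meeting every constraint; each maps to a distinct set of atoms, giving 4 matches.

4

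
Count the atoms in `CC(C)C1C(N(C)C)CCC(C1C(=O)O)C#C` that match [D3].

Check the 17 heavy atoms by environment: 3× C (D2) → no; 6× C (D3) → match; 5× C (D1) → no; 2× O (D1) → no; 1× N (D3) → match.
Summing the matching environments: 6 + 1 = 7 matching atoms.

7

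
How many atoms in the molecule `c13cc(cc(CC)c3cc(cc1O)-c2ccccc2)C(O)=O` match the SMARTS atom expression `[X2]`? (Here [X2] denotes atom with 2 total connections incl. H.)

2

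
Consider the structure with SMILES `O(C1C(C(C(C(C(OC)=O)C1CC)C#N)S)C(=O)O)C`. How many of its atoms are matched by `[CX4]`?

Check the 20 heavy atoms by environment: 10× C (X4) → match; 2× C (X3) → no; 2× O (X1) → no; 3× O (X2) → no; 1× S (X2) → no; 1× C (X2) → no; 1× N (X1) → no.
That gives 10 matching atoms.

10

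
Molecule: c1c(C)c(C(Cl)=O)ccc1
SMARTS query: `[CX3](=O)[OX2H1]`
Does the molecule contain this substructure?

No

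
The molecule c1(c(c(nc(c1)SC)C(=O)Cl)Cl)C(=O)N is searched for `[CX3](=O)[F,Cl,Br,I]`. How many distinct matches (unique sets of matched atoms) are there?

[CX3](=O)[F,Cl,Br,I] is the SMARTS for an acyl halide: a carbonyl carbon bonded to a halogen.
Exactly one fragment in the molecule meets all constraints, giving 1 match.

1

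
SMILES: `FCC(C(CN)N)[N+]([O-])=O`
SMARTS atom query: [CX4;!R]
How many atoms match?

4

The query [CX4;!R] means: aliphatic carbon with four total connections, not in a ring.
Check the 10 heavy atoms by environment: 4× C (X4, acyclic) → match; 1× F (X1, acyclic) → no; 1× N (charge +1, X3, acyclic) → no; 1× O (charge -1, X1, acyclic) → no; 1× O (X1, acyclic) → no; 2× N (X3, acyclic) → no.
That gives 4 matching atoms.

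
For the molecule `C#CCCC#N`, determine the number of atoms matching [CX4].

2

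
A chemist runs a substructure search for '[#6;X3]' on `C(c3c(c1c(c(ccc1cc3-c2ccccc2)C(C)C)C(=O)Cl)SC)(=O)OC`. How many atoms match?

The query [#6;X3] means: any carbon (aromatic or not) with three total connections.
Check the 28 heavy atoms by environment: 16× c (aromatic, X3) → match; 2× C (X3) → match; 2× O (X1) → no; 1× O (X2) → no; 5× C (X4) → no; 1× S (X2) → no; 1× Cl (X1) → no.
Summing the matching environments: 16 + 2 = 18 matching atoms.

18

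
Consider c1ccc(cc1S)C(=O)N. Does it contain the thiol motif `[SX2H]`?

Yes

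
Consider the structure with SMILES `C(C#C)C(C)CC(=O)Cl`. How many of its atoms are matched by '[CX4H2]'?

The query [CX4H2] means: sp3 carbon (X4) with exactly two hydrogens.
Check the 9 heavy atoms by environment: 2× C (H2, X4) → match; 1× C (H1, X4) → no; 1× C (H3, X4) → no; 1× C (H0, X3) → no; 1× O (H0, X1) → no; 1× Cl (H0, X1) → no; 1× C (H0, X2) → no; 1× C (H1, X2) → no.
That gives 2 matching atoms.

2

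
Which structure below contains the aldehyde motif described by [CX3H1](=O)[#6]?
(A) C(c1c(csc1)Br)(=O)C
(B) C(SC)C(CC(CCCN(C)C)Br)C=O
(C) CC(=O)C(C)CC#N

[CX3H1](=O)[#6] describes an sp2 carbon with one H, double-bonded to O and single-bonded to carbon (an aldehyde).
(A) has an acetyl/ketone group (-C(=O)CH3) but the carbonyl carbon has H0 (two carbon neighbours), not H1.
(B) contains an aldehyde (-CHO), which satisfies every atom and bond constraint.
(C) has an acetyl/ketone group (-C(=O)CH3) but the carbonyl carbon has H0 (two carbon neighbours), not H1.
So the answer is (B).

B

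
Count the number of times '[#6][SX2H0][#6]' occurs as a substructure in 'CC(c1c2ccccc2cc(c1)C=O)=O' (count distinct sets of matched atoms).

0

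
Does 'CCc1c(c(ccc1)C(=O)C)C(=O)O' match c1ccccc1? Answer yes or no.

Yes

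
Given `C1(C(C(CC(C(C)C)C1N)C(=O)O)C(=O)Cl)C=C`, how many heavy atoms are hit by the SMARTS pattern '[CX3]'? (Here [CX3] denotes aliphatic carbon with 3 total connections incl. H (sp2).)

4

The query [CX3] means: C with X3: aliphatic carbon with exactly 3 total connections.
Check the 18 heavy atoms by environment: 9× C (X4) → no; 1× N (X3) → no; 4× C (X3) → match; 2× O (X1) → no; 1× Cl (X1) → no; 1× O (X2) → no.
That gives 4 matching atoms.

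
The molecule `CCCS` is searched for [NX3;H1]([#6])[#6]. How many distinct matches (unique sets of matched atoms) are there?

[NX3;H1]([#6])[#6] is the SMARTS for a secondary amine: a trivalent nitrogen with one H, bonded to two carbons.
No fragment in the molecule satisfies every constraint, giving 0 matches.

0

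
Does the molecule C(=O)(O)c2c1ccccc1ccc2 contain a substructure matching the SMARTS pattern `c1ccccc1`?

Yes

The pattern c1ccccc1 describes six aromatic carbons in a ring — a benzene ring.
The required atom environment is present in the molecule, so the pattern matches.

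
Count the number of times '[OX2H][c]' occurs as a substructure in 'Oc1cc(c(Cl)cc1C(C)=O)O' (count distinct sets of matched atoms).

2

[OX2H][c] is the SMARTS for a phenol: a hydroxyl oxygen attached to an aromatic carbon.
The molecule carries 2 separate instances of a hydroxyl group (-OH) meeting every constraint; each maps to a distinct set of atoms, giving 2 matches.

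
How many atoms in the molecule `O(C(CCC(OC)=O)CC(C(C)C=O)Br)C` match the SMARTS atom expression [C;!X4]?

The query [C;!X4] means: aliphatic carbon that does not have four total connections.
Check the 16 heavy atoms by environment: 9× C (X4) → no; 1× Br (X1) → no; 2× O (X2) → no; 2× C (X3) → match; 2× O (X1) → no.
That gives 2 matching atoms.

2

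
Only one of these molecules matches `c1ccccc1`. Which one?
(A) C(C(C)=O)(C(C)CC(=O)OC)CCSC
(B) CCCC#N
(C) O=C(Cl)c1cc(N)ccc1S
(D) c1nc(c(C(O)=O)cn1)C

C

c1ccccc1 describes six aromatic carbons in a ring (a benzene ring).
(A) has a methyl group (-CH3) but no six-membered all-carbon aromatic ring is present.
(B) has a methyl group (-CH3) but no six-membered all-carbon aromatic ring is present.
(C) contains the required atom environment, so the pattern matches.
(D) has a methyl group (-CH3) but no six-membered all-carbon aromatic ring is present.
So the answer is (C).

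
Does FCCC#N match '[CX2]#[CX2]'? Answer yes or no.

The pattern [CX2]#[CX2] describes a carbon-carbon triple bond — an alkyne.
The closest candidate here is a nitrile (-C#N), but the triple bond is C#N, not C#C. No other fragment satisfies the full query, so there is no match.

No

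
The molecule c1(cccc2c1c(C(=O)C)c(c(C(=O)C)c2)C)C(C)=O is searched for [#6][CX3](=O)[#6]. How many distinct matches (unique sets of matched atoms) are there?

3

[#6][CX3](=O)[#6] is the SMARTS for a ketone: a carbonyl carbon (no H) flanked by two carbons.
The molecule carries 3 separate instances of an acetyl/ketone group (-C(=O)CH3) meeting every constraint; each maps to a distinct set of atoms, giving 3 matches.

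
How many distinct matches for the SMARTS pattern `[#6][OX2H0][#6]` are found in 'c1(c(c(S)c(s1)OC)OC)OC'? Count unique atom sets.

[#6][OX2H0][#6] is the SMARTS for an ether: an aliphatic oxygen bridging two carbons with no H on the oxygen.
The molecule carries 3 separate instances of a methoxy ether (-OCH3) meeting every constraint; each maps to a distinct set of atoms, giving 3 matches.

3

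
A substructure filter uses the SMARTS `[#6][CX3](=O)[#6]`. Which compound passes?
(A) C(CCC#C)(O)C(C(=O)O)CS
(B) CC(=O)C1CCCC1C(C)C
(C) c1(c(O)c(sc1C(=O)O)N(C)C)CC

B

[#6][CX3](=O)[#6] describes a carbonyl carbon (no H) flanked by two carbons (a ketone).
(A) has a carboxylic acid group (-C(=O)OH) but one neighbour of the carbonyl carbon is O, not C.
(B) contains an acetyl/ketone group (-C(=O)CH3), which satisfies every atom and bond constraint.
(C) has a carboxylic acid group (-C(=O)OH) but one neighbour of the carbonyl carbon is O, not C.
So the answer is (B).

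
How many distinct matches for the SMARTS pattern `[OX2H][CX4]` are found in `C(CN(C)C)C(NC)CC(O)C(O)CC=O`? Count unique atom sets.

2

[OX2H][CX4] is the SMARTS for an aliphatic alcohol: a hydroxyl oxygen bound to an sp3 (X4) carbon.
The molecule carries 2 separate instances of a hydroxyl group (-OH) meeting every constraint; each maps to a distinct set of atoms, giving 2 matches.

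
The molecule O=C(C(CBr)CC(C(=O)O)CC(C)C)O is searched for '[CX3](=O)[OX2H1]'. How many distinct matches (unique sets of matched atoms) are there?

2

[CX3](=O)[OX2H1] is the SMARTS for a carboxylic acid: an sp2 carbon double-bonded to O and single-bonded to an -OH oxygen.
The molecule carries 2 separate instances of a carboxylic acid group (-C(=O)OH) meeting every constraint; each maps to a distinct set of atoms, giving 2 matches.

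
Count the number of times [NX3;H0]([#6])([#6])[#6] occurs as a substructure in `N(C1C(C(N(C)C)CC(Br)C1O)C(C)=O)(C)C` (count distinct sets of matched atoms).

[NX3;H0]([#6])([#6])[#6] is the SMARTS for a tertiary amine: a trivalent nitrogen with no H, bonded to three carbons.
The molecule carries 2 separate instances of a dimethylamino group (-N(CH3)2) meeting every constraint; each maps to a distinct set of atoms, giving 2 matches.

2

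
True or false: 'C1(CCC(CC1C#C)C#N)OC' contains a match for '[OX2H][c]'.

False

The pattern [OX2H][c] describes a hydroxyl oxygen attached to an aromatic carbon — a phenol.
The closest candidate here is a methoxy ether (-OCH3), but the oxygen has H0, not H1. No other fragment satisfies the full query, so there is no match.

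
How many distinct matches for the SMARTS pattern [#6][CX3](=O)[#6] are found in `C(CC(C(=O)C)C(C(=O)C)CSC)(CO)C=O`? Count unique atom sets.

[#6][CX3](=O)[#6] is the SMARTS for a ketone: a carbonyl carbon (no H) flanked by two carbons.
The molecule carries 2 separate instances of an acetyl/ketone group (-C(=O)CH3) meeting every constraint; each maps to a distinct set of atoms, giving 2 matches.

2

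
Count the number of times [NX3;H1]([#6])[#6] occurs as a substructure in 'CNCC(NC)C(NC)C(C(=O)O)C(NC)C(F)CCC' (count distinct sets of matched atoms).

4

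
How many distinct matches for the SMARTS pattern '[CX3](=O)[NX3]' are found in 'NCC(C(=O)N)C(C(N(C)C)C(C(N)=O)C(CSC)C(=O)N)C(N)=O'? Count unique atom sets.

4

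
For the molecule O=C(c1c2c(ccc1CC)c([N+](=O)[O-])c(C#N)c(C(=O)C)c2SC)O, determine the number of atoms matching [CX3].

The query [CX3] means: C with X3: aliphatic carbon with exactly 3 total connections.
Check the 25 heavy atoms by environment: 10× c (aromatic, X3) → no; 1× N (charge +1, X3) → no; 1× O (charge -1, X1) → no; 3× O (X1) → no; 2× C (X3) → match; 4× C (X4) → no; 1× O (X2) → no; 1× S (X2) → no; 1× C (X2) → no; 1× N (X1) → no.
That gives 2 matching atoms.

2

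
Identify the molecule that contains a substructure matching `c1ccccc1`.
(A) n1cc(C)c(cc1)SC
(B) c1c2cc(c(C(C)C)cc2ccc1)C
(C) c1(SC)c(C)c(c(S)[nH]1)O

B

c1ccccc1 describes six aromatic carbons in a ring (a benzene ring).
(A) has a methyl group (-CH3) but no six-membered all-carbon aromatic ring is present.
(B) contains the required atom environment, so the pattern matches.
(C) has a methyl group (-CH3) but no six-membered all-carbon aromatic ring is present.
So the answer is (B).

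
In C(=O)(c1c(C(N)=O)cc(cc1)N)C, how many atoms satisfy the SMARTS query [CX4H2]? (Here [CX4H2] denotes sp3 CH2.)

0

Check the 13 heavy atoms by environment: 3× c (aromatic, H1, X3) → no; 3× c (aromatic, H0, X3) → no; 2× C (H0, X3) → no; 2× O (H0, X1) → no; 1× C (H3, X4) → no; 2× N (H2, X3) → no.
No environment satisfies the query, so 0 matching atoms.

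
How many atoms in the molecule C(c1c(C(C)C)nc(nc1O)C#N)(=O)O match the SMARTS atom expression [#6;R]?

4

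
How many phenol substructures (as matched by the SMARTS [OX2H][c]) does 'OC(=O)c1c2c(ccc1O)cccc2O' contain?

2

[OX2H][c] is the SMARTS for a phenol: a hydroxyl oxygen attached to an aromatic carbon.
The molecule carries 2 separate instances of a hydroxyl group (-OH) meeting every constraint; each maps to a distinct set of atoms, giving 2 matches.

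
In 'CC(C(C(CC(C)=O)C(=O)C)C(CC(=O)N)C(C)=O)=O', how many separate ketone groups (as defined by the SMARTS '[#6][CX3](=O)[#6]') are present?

4

[#6][CX3](=O)[#6] is the SMARTS for a ketone: a carbonyl carbon (no H) flanked by two carbons.
The molecule carries 4 separate instances of an acetyl/ketone group (-C(=O)CH3) meeting every constraint; each maps to a distinct set of atoms, giving 4 matches.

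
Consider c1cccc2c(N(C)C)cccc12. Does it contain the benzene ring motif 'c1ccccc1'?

Yes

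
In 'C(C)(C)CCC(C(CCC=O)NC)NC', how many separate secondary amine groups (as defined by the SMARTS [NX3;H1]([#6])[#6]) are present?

[NX3;H1]([#6])[#6] is the SMARTS for a secondary amine: a trivalent nitrogen with one H, bonded to two carbons.
The molecule carries 2 separate instances of an N-methylamino group (-NHCH3) meeting every constraint; each maps to a distinct set of atoms, giving 2 matches.

2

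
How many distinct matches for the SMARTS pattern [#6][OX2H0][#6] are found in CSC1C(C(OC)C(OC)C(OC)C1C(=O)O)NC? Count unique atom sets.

3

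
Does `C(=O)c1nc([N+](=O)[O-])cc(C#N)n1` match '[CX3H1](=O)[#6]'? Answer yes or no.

The pattern [CX3H1](=O)[#6] describes an sp2 carbon with one H, double-bonded to O and single-bonded to carbon — an aldehyde.
The molecule carries an aldehyde (-CHO), whose atoms satisfy every constraint of the query, so the pattern matches.

Yes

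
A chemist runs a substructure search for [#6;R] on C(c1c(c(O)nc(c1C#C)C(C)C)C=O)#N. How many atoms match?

5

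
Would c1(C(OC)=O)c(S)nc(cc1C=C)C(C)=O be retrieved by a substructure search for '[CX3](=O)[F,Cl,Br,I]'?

No

The pattern [CX3](=O)[F,Cl,Br,I] describes a carbonyl carbon bonded to a halogen — an acyl halide.
The closest candidate here is a methyl-ester group (-C(=O)OCH3), but the carbonyl is bonded to -O-C, not to a halogen. No other fragment satisfies the full query, so there is no match.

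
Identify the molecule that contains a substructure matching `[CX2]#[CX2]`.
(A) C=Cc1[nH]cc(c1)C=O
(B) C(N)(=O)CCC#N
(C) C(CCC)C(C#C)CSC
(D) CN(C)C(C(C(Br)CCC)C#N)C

C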